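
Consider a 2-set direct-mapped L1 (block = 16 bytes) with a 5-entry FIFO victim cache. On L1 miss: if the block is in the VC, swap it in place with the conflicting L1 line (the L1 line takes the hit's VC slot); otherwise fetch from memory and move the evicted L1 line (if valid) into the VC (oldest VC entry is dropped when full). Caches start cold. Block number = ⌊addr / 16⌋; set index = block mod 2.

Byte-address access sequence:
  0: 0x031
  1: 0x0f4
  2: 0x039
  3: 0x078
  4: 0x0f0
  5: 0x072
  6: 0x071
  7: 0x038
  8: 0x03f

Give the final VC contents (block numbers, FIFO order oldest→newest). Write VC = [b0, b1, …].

  [0] addr=0x31 blk=3 s=1: MISS | VC []
  [1] addr=0xf4 blk=15 s=1: MISS | VC [3]
  [2] addr=0x39 blk=3 s=1: VC-HIT | VC [15]
  [3] addr=0x78 blk=7 s=1: MISS | VC [15, 3]
  [4] addr=0xf0 blk=15 s=1: VC-HIT | VC [7, 3]
  [5] addr=0x72 blk=7 s=1: VC-HIT | VC [15, 3]
  [6] addr=0x71 blk=7 s=1: L1-HIT | VC [15, 3]
  [7] addr=0x38 blk=3 s=1: VC-HIT | VC [15, 7]
  [8] addr=0x3f blk=3 s=1: L1-HIT | VC [15, 7]

VC = [15, 7]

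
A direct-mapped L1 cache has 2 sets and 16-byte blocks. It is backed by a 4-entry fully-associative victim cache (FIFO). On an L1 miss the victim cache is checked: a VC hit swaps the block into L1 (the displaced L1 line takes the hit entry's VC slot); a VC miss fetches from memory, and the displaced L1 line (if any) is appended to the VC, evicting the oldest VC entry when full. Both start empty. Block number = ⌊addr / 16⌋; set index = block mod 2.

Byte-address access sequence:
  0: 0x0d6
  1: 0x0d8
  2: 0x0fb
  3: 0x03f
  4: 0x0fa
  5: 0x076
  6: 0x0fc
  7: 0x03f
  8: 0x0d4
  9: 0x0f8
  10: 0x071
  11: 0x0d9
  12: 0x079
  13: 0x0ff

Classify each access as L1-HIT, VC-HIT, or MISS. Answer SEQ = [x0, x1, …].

  [0] addr=0xd6 blk=13 s=1: MISS | VC []
  [1] addr=0xd8 blk=13 s=1: L1-HIT | VC []
  [2] addr=0xfb blk=15 s=1: MISS | VC [13]
  [3] addr=0x3f blk=3 s=1: MISS | VC [13, 15]
  [4] addr=0xfa blk=15 s=1: VC-HIT | VC [13, 3]
  [5] addr=0x76 blk=7 s=1: MISS | VC [13, 3, 15]
  [6] addr=0xfc blk=15 s=1: VC-HIT | VC [13, 3, 7]
  [7] addr=0x3f blk=3 s=1: VC-HIT | VC [13, 15, 7]
  [8] addr=0xd4 blk=13 s=1: VC-HIT | VC [3, 15, 7]
  [9] addr=0xf8 blk=15 s=1: VC-HIT | VC [3, 13, 7]
  [10] addr=0x71 blk=7 s=1: VC-HIT | VC [3, 13, 15]
  [11] addr=0xd9 blk=13 s=1: VC-HIT | VC [3, 7, 15]
  [12] addr=0x79 blk=7 s=1: VC-HIT | VC [3, 13, 15]
  [13] addr=0xff blk=15 s=1: VC-HIT | VC [3, 13, 7]

SEQ = [MISS, L1-HIT, MISS, MISS, VC-HIT, MISS, VC-HIT, VC-HIT, VC-HIT, VC-HIT, VC-HIT, VC-HIT, VC-HIT, VC-HIT]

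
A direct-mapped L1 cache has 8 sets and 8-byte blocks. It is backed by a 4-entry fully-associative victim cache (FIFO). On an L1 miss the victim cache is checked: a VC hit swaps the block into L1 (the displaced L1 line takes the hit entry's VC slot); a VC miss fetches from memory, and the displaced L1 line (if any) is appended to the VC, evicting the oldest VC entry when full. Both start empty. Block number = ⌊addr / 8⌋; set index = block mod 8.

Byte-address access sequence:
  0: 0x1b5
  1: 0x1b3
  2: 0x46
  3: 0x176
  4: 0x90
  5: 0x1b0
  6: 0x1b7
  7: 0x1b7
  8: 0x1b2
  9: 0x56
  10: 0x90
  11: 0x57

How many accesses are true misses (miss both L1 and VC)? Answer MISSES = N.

  [0] addr=0x1b5 blk=54 s=6: MISS | VC []
  [1] addr=0x1b3 blk=54 s=6: L1-HIT | VC []
  [2] addr=0x46 blk=8 s=0: MISS | VC []
  [3] addr=0x176 blk=46 s=6: MISS | VC [54]
  [4] addr=0x90 blk=18 s=2: MISS | VC [54]
  [5] addr=0x1b0 blk=54 s=6: VC-HIT | VC [46]
  [6] addr=0x1b7 blk=54 s=6: L1-HIT | VC [46]
  [7] addr=0x1b7 blk=54 s=6: L1-HIT | VC [46]
  [8] addr=0x1b2 blk=54 s=6: L1-HIT | VC [46]
  [9] addr=0x56 blk=10 s=2: MISS | VC [46, 18]
  [10] addr=0x90 blk=18 s=2: VC-HIT | VC [46, 10]
  [11] addr=0x57 blk=10 s=2: VC-HIT | VC [46, 18]

MISSES = 5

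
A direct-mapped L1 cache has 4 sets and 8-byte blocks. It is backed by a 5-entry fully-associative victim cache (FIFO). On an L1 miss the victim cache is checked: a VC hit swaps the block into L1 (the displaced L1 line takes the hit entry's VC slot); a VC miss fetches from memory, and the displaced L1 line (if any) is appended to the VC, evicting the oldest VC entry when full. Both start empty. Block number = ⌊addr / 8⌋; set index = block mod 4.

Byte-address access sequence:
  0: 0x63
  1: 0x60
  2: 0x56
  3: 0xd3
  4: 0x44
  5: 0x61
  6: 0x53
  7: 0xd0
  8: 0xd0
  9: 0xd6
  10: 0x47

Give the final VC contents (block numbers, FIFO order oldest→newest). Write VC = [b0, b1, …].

0: 0x63 (blk 12, set 0) → MISS  vc=[]
1: 0x60 (blk 12, set 0) → L1-HIT  vc=[]
2: 0x56 (blk 10, set 2) → MISS  vc=[]
3: 0xd3 (blk 26, set 2) → MISS  vc=[10]
4: 0x44 (blk 8, set 0) → MISS  vc=[10, 12]
5: 0x61 (blk 12, set 0) → VC-HIT  vc=[10, 8]
6: 0x53 (blk 10, set 2) → VC-HIT  vc=[26, 8]
7: 0xd0 (blk 26, set 2) → VC-HIT  vc=[10, 8]
8: 0xd0 (blk 26, set 2) → L1-HIT  vc=[10, 8]
9: 0xd6 (blk 26, set 2) → L1-HIT  vc=[10, 8]
10: 0x47 (blk 8, set 0) → VC-HIT  vc=[10, 12]

VC = [10, 12]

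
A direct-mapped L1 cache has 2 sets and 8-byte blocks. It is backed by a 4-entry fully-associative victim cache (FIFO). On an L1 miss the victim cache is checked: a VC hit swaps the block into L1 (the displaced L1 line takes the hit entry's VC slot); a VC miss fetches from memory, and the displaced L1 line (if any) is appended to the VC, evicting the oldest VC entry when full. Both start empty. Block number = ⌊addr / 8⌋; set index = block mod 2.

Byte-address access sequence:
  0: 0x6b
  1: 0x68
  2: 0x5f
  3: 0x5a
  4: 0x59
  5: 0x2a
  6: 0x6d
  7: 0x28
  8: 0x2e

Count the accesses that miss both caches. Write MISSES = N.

0: 0x6b (blk 13, set 1) → MISS  vc=[]
1: 0x68 (blk 13, set 1) → L1-HIT  vc=[]
2: 0x5f (blk 11, set 1) → MISS  vc=[13]
3: 0x5a (blk 11, set 1) → L1-HIT  vc=[13]
4: 0x59 (blk 11, set 1) → L1-HIT  vc=[13]
5: 0x2a (blk 5, set 1) → MISS  vc=[13, 11]
6: 0x6d (blk 13, set 1) → VC-HIT  vc=[5, 11]
7: 0x28 (blk 5, set 1) → VC-HIT  vc=[13, 11]
8: 0x2e (blk 5, set 1) → L1-HIT  vc=[13, 11]

MISSES = 3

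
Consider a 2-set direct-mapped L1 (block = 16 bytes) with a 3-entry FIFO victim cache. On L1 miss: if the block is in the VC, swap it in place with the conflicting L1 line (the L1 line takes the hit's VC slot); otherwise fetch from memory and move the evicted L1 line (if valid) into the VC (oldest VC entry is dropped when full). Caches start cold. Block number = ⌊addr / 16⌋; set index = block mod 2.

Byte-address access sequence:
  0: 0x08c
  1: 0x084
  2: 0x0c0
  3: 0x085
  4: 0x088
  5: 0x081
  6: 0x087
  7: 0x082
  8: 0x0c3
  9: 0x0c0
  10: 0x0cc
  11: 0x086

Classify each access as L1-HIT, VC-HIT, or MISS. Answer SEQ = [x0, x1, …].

#0 0x8c→b8/s0 MISS; vc=[]
#1 0x84→b8/s0 L1-HIT; vc=[]
#2 0xc0→b12/s0 MISS; vc=[8]
#3 0x85→b8/s0 VC-HIT; vc=[12]
#4 0x88→b8/s0 L1-HIT; vc=[12]
#5 0x81→b8/s0 L1-HIT; vc=[12]
#6 0x87→b8/s0 L1-HIT; vc=[12]
#7 0x82→b8/s0 L1-HIT; vc=[12]
#8 0xc3→b12/s0 VC-HIT; vc=[8]
#9 0xc0→b12/s0 L1-HIT; vc=[8]
#10 0xcc→b12/s0 L1-HIT; vc=[8]
#11 0x86→b8/s0 VC-HIT; vc=[12]

SEQ = [MISS, L1-HIT, MISS, VC-HIT, L1-HIT, L1-HIT, L1-HIT, L1-HIT, VC-HIT, L1-HIT, L1-HIT, VC-HIT]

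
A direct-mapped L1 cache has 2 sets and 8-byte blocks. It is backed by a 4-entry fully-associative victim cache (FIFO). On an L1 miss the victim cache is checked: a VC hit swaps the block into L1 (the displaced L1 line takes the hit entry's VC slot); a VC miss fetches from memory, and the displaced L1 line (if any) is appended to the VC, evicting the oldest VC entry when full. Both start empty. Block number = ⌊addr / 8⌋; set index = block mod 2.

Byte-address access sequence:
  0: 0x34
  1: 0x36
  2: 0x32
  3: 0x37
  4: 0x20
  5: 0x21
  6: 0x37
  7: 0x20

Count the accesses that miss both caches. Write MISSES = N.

MISSES = 2

#0 0x34→b6/s0 MISS; vc=[]
#1 0x36→b6/s0 L1-HIT; vc=[]
#2 0x32→b6/s0 L1-HIT; vc=[]
#3 0x37→b6/s0 L1-HIT; vc=[]
#4 0x20→b4/s0 MISS; vc=[6]
#5 0x21→b4/s0 L1-HIT; vc=[6]
#6 0x37→b6/s0 VC-HIT; vc=[4]
#7 0x20→b4/s0 VC-HIT; vc=[6]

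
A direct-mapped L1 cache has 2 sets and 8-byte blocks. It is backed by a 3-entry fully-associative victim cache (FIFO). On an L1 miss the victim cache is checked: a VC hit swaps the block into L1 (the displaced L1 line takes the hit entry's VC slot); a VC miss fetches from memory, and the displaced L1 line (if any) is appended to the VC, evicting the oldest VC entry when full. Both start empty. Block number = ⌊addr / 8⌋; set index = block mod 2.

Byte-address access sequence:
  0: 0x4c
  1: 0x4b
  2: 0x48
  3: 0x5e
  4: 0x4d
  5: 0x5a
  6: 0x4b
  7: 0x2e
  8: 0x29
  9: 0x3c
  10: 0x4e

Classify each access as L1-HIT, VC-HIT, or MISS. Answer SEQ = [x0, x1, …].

  [0] addr=0x4c blk=9 s=1: MISS | VC []
  [1] addr=0x4b blk=9 s=1: L1-HIT | VC []
  [2] addr=0x48 blk=9 s=1: L1-HIT | VC []
  [3] addr=0x5e blk=11 s=1: MISS | VC [9]
  [4] addr=0x4d blk=9 s=1: VC-HIT | VC [11]
  [5] addr=0x5a blk=11 s=1: VC-HIT | VC [9]
  [6] addr=0x4b blk=9 s=1: VC-HIT | VC [11]
  [7] addr=0x2e blk=5 s=1: MISS | VC [11, 9]
  [8] addr=0x29 blk=5 s=1: L1-HIT | VC [11, 9]
  [9] addr=0x3c blk=7 s=1: MISS | VC [11, 9, 5]
  [10] addr=0x4e blk=9 s=1: VC-HIT | VC [11, 7, 5]

SEQ = [MISS, L1-HIT, L1-HIT, MISS, VC-HIT, VC-HIT, VC-HIT, MISS, L1-HIT, MISS, VC-HIT]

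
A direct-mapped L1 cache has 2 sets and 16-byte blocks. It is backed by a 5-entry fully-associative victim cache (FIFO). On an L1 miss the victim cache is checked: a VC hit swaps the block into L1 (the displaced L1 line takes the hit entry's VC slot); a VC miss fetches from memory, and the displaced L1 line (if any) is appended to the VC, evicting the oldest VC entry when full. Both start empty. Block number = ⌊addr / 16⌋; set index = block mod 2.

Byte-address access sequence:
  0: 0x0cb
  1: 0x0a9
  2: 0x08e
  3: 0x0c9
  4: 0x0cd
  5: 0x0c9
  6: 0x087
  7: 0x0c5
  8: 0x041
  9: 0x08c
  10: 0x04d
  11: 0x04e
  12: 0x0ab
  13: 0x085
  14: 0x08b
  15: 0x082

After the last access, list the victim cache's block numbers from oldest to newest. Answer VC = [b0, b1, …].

VC = [10, 4, 12]

  [0] addr=0xcb blk=12 s=0: MISS | VC []
  [1] addr=0xa9 blk=10 s=0: MISS | VC [12]
  [2] addr=0x8e blk=8 s=0: MISS | VC [12, 10]
  [3] addr=0xc9 blk=12 s=0: VC-HIT | VC [8, 10]
  [4] addr=0xcd blk=12 s=0: L1-HIT | VC [8, 10]
  [5] addr=0xc9 blk=12 s=0: L1-HIT | VC [8, 10]
  [6] addr=0x87 blk=8 s=0: VC-HIT | VC [12, 10]
  [7] addr=0xc5 blk=12 s=0: VC-HIT | VC [8, 10]
  [8] addr=0x41 blk=4 s=0: MISS | VC [8, 10, 12]
  [9] addr=0x8c blk=8 s=0: VC-HIT | VC [4, 10, 12]
  [10] addr=0x4d blk=4 s=0: VC-HIT | VC [8, 10, 12]
  [11] addr=0x4e blk=4 s=0: L1-HIT | VC [8, 10, 12]
  [12] addr=0xab blk=10 s=0: VC-HIT | VC [8, 4, 12]
  [13] addr=0x85 blk=8 s=0: VC-HIT | VC [10, 4, 12]
  [14] addr=0x8b blk=8 s=0: L1-HIT | VC [10, 4, 12]
  [15] addr=0x82 blk=8 s=0: L1-HIT | VC [10, 4, 12]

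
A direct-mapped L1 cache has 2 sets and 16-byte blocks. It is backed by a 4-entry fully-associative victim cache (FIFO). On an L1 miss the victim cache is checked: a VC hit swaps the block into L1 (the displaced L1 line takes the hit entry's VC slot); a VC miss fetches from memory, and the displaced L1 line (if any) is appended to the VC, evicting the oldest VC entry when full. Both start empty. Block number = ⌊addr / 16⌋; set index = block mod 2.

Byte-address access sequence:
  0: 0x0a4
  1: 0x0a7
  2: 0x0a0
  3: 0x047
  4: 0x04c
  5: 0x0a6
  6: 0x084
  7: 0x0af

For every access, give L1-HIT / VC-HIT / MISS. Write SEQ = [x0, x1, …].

  [0] addr=0xa4 blk=10 s=0: MISS | VC []
  [1] addr=0xa7 blk=10 s=0: L1-HIT | VC []
  [2] addr=0xa0 blk=10 s=0: L1-HIT | VC []
  [3] addr=0x47 blk=4 s=0: MISS | VC [10]
  [4] addr=0x4c blk=4 s=0: L1-HIT | VC [10]
  [5] addr=0xa6 blk=10 s=0: VC-HIT | VC [4]
  [6] addr=0x84 blk=8 s=0: MISS | VC [4, 10]
  [7] addr=0xaf blk=10 s=0: VC-HIT | VC [4, 8]

SEQ = [MISS, L1-HIT, L1-HIT, MISS, L1-HIT, VC-HIT, MISS, VC-HIT]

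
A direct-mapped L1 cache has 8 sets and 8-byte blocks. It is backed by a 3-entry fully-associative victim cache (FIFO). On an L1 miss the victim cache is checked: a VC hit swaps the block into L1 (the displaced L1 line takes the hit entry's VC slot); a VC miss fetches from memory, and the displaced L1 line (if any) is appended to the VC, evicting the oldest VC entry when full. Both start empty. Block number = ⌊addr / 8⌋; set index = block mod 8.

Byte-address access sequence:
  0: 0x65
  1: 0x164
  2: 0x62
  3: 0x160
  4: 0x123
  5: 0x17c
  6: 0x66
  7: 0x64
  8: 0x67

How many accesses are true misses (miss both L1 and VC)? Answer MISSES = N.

MISSES = 4

  [0] addr=0x65 blk=12 s=4: MISS | VC []
  [1] addr=0x164 blk=44 s=4: MISS | VC [12]
  [2] addr=0x62 blk=12 s=4: VC-HIT | VC [44]
  [3] addr=0x160 blk=44 s=4: VC-HIT | VC [12]
  [4] addr=0x123 blk=36 s=4: MISS | VC [12, 44]
  [5] addr=0x17c blk=47 s=7: MISS | VC [12, 44]
  [6] addr=0x66 blk=12 s=4: VC-HIT | VC [36, 44]
  [7] addr=0x64 blk=12 s=4: L1-HIT | VC [36, 44]
  [8] addr=0x67 blk=12 s=4: L1-HIT | VC [36, 44]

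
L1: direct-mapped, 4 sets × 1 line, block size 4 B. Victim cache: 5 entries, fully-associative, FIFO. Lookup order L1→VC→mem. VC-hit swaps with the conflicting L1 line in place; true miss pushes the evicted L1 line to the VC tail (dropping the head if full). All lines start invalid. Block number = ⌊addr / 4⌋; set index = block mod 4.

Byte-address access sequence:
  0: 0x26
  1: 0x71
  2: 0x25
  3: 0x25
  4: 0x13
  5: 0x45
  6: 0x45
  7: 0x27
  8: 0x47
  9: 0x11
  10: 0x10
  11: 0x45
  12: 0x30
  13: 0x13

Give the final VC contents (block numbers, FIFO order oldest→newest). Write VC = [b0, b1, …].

0: 0x26 (blk 9, set 1) → MISS  vc=[]
1: 0x71 (blk 28, set 0) → MISS  vc=[]
2: 0x25 (blk 9, set 1) → L1-HIT  vc=[]
3: 0x25 (blk 9, set 1) → L1-HIT  vc=[]
4: 0x13 (blk 4, set 0) → MISS  vc=[28]
5: 0x45 (blk 17, set 1) → MISS  vc=[28, 9]
6: 0x45 (blk 17, set 1) → L1-HIT  vc=[28, 9]
7: 0x27 (blk 9, set 1) → VC-HIT  vc=[28, 17]
8: 0x47 (blk 17, set 1) → VC-HIT  vc=[28, 9]
9: 0x11 (blk 4, set 0) → L1-HIT  vc=[28, 9]
10: 0x10 (blk 4, set 0) → L1-HIT  vc=[28, 9]
11: 0x45 (blk 17, set 1) → L1-HIT  vc=[28, 9]
12: 0x30 (blk 12, set 0) → MISS  vc=[28, 9, 4]
13: 0x13 (blk 4, set 0) → VC-HIT  vc=[28, 9, 12]

VC = [28, 9, 12]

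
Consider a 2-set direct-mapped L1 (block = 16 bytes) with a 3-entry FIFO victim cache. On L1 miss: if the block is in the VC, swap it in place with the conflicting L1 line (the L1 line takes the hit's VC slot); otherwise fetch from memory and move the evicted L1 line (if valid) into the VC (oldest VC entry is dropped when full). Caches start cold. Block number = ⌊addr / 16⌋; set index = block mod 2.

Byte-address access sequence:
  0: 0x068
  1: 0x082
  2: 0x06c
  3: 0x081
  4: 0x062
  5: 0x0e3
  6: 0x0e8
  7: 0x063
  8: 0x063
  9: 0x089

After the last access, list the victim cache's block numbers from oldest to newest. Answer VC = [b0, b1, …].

VC = [6, 14]

0: 0x68 (blk 6, set 0) → MISS  vc=[]
1: 0x82 (blk 8, set 0) → MISS  vc=[6]
2: 0x6c (blk 6, set 0) → VC-HIT  vc=[8]
3: 0x81 (blk 8, set 0) → VC-HIT  vc=[6]
4: 0x62 (blk 6, set 0) → VC-HIT  vc=[8]
5: 0xe3 (blk 14, set 0) → MISS  vc=[8, 6]
6: 0xe8 (blk 14, set 0) → L1-HIT  vc=[8, 6]
7: 0x63 (blk 6, set 0) → VC-HIT  vc=[8, 14]
8: 0x63 (blk 6, set 0) → L1-HIT  vc=[8, 14]
9: 0x89 (blk 8, set 0) → VC-HIT  vc=[6, 14]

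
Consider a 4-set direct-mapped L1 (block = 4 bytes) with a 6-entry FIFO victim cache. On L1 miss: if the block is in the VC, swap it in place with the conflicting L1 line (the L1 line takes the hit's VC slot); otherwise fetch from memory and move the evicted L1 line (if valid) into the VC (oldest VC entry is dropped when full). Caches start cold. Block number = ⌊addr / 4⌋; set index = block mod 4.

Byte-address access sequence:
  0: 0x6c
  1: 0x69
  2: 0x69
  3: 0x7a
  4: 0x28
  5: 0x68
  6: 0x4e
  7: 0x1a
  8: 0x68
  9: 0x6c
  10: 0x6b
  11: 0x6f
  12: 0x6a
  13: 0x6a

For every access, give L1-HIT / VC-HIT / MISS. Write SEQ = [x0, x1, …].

0: 0x6c (blk 27, set 3) → MISS  vc=[]
1: 0x69 (blk 26, set 2) → MISS  vc=[]
2: 0x69 (blk 26, set 2) → L1-HIT  vc=[]
3: 0x7a (blk 30, set 2) → MISS  vc=[26]
4: 0x28 (blk 10, set 2) → MISS  vc=[26, 30]
5: 0x68 (blk 26, set 2) → VC-HIT  vc=[10, 30]
6: 0x4e (blk 19, set 3) → MISS  vc=[10, 30, 27]
7: 0x1a (blk 6, set 2) → MISS  vc=[10, 30, 27, 26]
8: 0x68 (blk 26, set 2) → VC-HIT  vc=[10, 30, 27, 6]
9: 0x6c (blk 27, set 3) → VC-HIT  vc=[10, 30, 19, 6]
10: 0x6b (blk 26, set 2) → L1-HIT  vc=[10, 30, 19, 6]
11: 0x6f (blk 27, set 3) → L1-HIT  vc=[10, 30, 19, 6]
12: 0x6a (blk 26, set 2) → L1-HIT  vc=[10, 30, 19, 6]
13: 0x6a (blk 26, set 2) → L1-HIT  vc=[10, 30, 19, 6]

SEQ = [MISS, MISS, L1-HIT, MISS, MISS, VC-HIT, MISS, MISS, VC-HIT, VC-HIT, L1-HIT, L1-HIT, L1-HIT, L1-HIT]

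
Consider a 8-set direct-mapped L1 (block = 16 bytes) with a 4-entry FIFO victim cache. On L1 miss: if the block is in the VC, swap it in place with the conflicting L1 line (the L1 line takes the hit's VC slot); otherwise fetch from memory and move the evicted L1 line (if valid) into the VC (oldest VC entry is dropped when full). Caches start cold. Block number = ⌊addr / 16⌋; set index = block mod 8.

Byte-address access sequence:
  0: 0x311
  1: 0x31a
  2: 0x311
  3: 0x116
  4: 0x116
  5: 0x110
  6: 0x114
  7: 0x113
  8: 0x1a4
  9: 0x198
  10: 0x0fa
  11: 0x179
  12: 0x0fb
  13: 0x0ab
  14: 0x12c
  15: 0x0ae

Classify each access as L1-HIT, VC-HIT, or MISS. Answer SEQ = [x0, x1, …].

SEQ = [MISS, L1-HIT, L1-HIT, MISS, L1-HIT, L1-HIT, L1-HIT, L1-HIT, MISS, MISS, MISS, MISS, VC-HIT, MISS, MISS, VC-HIT]

  [0] addr=0x311 blk=49 s=1: MISS | VC []
  [1] addr=0x31a blk=49 s=1: L1-HIT | VC []
  [2] addr=0x311 blk=49 s=1: L1-HIT | VC []
  [3] addr=0x116 blk=17 s=1: MISS | VC [49]
  [4] addr=0x116 blk=17 s=1: L1-HIT | VC [49]
  [5] addr=0x110 blk=17 s=1: L1-HIT | VC [49]
  [6] addr=0x114 blk=17 s=1: L1-HIT | VC [49]
  [7] addr=0x113 blk=17 s=1: L1-HIT | VC [49]
  [8] addr=0x1a4 blk=26 s=2: MISS | VC [49]
  [9] addr=0x198 blk=25 s=1: MISS | VC [49, 17]
  [10] addr=0xfa blk=15 s=7: MISS | VC [49, 17]
  [11] addr=0x179 blk=23 s=7: MISS | VC [49, 17, 15]
  [12] addr=0xfb blk=15 s=7: VC-HIT | VC [49, 17, 23]
  [13] addr=0xab blk=10 s=2: MISS | VC [49, 17, 23, 26]
  [14] addr=0x12c blk=18 s=2: MISS | VC [17, 23, 26, 10]
  [15] addr=0xae blk=10 s=2: VC-HIT | VC [17, 23, 26, 18]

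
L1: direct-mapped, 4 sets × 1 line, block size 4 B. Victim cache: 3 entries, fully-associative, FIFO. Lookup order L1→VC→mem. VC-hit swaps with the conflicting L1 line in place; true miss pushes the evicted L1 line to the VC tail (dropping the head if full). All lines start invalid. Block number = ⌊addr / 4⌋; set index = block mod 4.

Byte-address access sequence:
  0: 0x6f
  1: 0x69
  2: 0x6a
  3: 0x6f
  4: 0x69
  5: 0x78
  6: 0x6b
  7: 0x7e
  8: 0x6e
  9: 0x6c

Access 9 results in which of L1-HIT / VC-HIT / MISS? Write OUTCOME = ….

  [0] addr=0x6f blk=27 s=3: MISS | VC []
  [1] addr=0x69 blk=26 s=2: MISS | VC []
  [2] addr=0x6a blk=26 s=2: L1-HIT | VC []
  [3] addr=0x6f blk=27 s=3: L1-HIT | VC []
  [4] addr=0x69 blk=26 s=2: L1-HIT | VC []
  [5] addr=0x78 blk=30 s=2: MISS | VC [26]
  [6] addr=0x6b blk=26 s=2: VC-HIT | VC [30]
  [7] addr=0x7e blk=31 s=3: MISS | VC [30, 27]
  [8] addr=0x6e blk=27 s=3: VC-HIT | VC [30, 31]
  [9] addr=0x6c blk=27 s=3: L1-HIT | VC [30, 31]

OUTCOME = L1-HIT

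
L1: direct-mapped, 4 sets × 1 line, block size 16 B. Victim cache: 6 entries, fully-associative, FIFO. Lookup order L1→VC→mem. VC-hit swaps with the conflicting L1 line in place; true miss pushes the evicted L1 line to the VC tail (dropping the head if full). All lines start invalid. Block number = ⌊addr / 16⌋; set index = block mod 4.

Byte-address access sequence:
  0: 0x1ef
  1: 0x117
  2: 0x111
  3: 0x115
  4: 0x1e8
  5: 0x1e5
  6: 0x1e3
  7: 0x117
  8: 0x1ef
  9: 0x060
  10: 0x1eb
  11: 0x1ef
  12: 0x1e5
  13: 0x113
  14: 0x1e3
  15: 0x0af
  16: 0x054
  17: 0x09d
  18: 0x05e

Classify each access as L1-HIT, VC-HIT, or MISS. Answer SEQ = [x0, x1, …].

SEQ = [MISS, MISS, L1-HIT, L1-HIT, L1-HIT, L1-HIT, L1-HIT, L1-HIT, L1-HIT, MISS, VC-HIT, L1-HIT, L1-HIT, L1-HIT, L1-HIT, MISS, MISS, MISS, VC-HIT]

0: 0x1ef (blk 30, set 2) → MISS  vc=[]
1: 0x117 (blk 17, set 1) → MISS  vc=[]
2: 0x111 (blk 17, set 1) → L1-HIT  vc=[]
3: 0x115 (blk 17, set 1) → L1-HIT  vc=[]
4: 0x1e8 (blk 30, set 2) → L1-HIT  vc=[]
5: 0x1e5 (blk 30, set 2) → L1-HIT  vc=[]
6: 0x1e3 (blk 30, set 2) → L1-HIT  vc=[]
7: 0x117 (blk 17, set 1) → L1-HIT  vc=[]
8: 0x1ef (blk 30, set 2) → L1-HIT  vc=[]
9: 0x60 (blk 6, set 2) → MISS  vc=[30]
10: 0x1eb (blk 30, set 2) → VC-HIT  vc=[6]
11: 0x1ef (blk 30, set 2) → L1-HIT  vc=[6]
12: 0x1e5 (blk 30, set 2) → L1-HIT  vc=[6]
13: 0x113 (blk 17, set 1) → L1-HIT  vc=[6]
14: 0x1e3 (blk 30, set 2) → L1-HIT  vc=[6]
15: 0xaf (blk 10, set 2) → MISS  vc=[6, 30]
16: 0x54 (blk 5, set 1) → MISS  vc=[6, 30, 17]
17: 0x9d (blk 9, set 1) → MISS  vc=[6, 30, 17, 5]
18: 0x5e (blk 5, set 1) → VC-HIT  vc=[6, 30, 17, 9]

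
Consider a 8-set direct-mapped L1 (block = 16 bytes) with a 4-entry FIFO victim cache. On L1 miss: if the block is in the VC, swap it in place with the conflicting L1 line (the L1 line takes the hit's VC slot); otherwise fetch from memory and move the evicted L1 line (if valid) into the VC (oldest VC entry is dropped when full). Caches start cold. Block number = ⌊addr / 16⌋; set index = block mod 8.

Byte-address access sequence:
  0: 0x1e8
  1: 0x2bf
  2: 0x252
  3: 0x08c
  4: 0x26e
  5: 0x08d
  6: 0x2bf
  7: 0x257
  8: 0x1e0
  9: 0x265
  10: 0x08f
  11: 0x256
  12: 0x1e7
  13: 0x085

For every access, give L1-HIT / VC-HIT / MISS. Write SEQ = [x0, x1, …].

SEQ = [MISS, MISS, MISS, MISS, MISS, L1-HIT, L1-HIT, L1-HIT, VC-HIT, VC-HIT, L1-HIT, L1-HIT, VC-HIT, L1-HIT]

0: 0x1e8 (blk 30, set 6) → MISS  vc=[]
1: 0x2bf (blk 43, set 3) → MISS  vc=[]
2: 0x252 (blk 37, set 5) → MISS  vc=[]
3: 0x8c (blk 8, set 0) → MISS  vc=[]
4: 0x26e (blk 38, set 6) → MISS  vc=[30]
5: 0x8d (blk 8, set 0) → L1-HIT  vc=[30]
6: 0x2bf (blk 43, set 3) → L1-HIT  vc=[30]
7: 0x257 (blk 37, set 5) → L1-HIT  vc=[30]
8: 0x1e0 (blk 30, set 6) → VC-HIT  vc=[38]
9: 0x265 (blk 38, set 6) → VC-HIT  vc=[30]
10: 0x8f (blk 8, set 0) → L1-HIT  vc=[30]
11: 0x256 (blk 37, set 5) → L1-HIT  vc=[30]
12: 0x1e7 (blk 30, set 6) → VC-HIT  vc=[38]
13: 0x85 (blk 8, set 0) → L1-HIT  vc=[38]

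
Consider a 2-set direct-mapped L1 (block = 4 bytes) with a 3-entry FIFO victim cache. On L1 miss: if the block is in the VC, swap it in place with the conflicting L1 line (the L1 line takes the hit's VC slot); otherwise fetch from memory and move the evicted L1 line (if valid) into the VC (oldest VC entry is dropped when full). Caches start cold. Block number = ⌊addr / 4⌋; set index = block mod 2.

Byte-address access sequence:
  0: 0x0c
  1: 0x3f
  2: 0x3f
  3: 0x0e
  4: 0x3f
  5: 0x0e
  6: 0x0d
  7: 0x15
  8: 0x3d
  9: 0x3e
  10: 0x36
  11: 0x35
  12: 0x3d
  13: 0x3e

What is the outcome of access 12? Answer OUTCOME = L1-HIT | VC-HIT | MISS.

OUTCOME = VC-HIT

  [0] addr=0xc blk=3 s=1: MISS | VC []
  [1] addr=0x3f blk=15 s=1: MISS | VC [3]
  [2] addr=0x3f blk=15 s=1: L1-HIT | VC [3]
  [3] addr=0xe blk=3 s=1: VC-HIT | VC [15]
  [4] addr=0x3f blk=15 s=1: VC-HIT | VC [3]
  [5] addr=0xe blk=3 s=1: VC-HIT | VC [15]
  [6] addr=0xd blk=3 s=1: L1-HIT | VC [15]
  [7] addr=0x15 blk=5 s=1: MISS | VC [15, 3]
  [8] addr=0x3d blk=15 s=1: VC-HIT | VC [5, 3]
  [9] addr=0x3e blk=15 s=1: L1-HIT | VC [5, 3]
  [10] addr=0x36 blk=13 s=1: MISS | VC [5, 3, 15]
  [11] addr=0x35 blk=13 s=1: L1-HIT | VC [5, 3, 15]
  [12] addr=0x3d blk=15 s=1: VC-HIT | VC [5, 3, 13]
  [13] addr=0x3e blk=15 s=1: L1-HIT | VC [5, 3, 13]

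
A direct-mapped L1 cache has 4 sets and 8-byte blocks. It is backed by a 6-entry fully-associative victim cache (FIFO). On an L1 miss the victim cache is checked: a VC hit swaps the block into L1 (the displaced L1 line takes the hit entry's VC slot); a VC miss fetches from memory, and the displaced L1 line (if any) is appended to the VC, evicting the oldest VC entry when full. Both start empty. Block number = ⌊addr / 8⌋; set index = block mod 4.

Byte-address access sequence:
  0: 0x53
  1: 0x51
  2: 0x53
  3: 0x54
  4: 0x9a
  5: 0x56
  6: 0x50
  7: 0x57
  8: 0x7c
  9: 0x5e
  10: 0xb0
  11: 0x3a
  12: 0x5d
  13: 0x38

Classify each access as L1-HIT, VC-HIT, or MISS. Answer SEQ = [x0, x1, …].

SEQ = [MISS, L1-HIT, L1-HIT, L1-HIT, MISS, L1-HIT, L1-HIT, L1-HIT, MISS, MISS, MISS, MISS, VC-HIT, VC-HIT]

#0 0x53→b10/s2 MISS; vc=[]
#1 0x51→b10/s2 L1-HIT; vc=[]
#2 0x53→b10/s2 L1-HIT; vc=[]
#3 0x54→b10/s2 L1-HIT; vc=[]
#4 0x9a→b19/s3 MISS; vc=[]
#5 0x56→b10/s2 L1-HIT; vc=[]
#6 0x50→b10/s2 L1-HIT; vc=[]
#7 0x57→b10/s2 L1-HIT; vc=[]
#8 0x7c→b15/s3 MISS; vc=[19]
#9 0x5e→b11/s3 MISS; vc=[19,15]
#10 0xb0→b22/s2 MISS; vc=[19,15,10]
#11 0x3a→b7/s3 MISS; vc=[19,15,10,11]
#12 0x5d→b11/s3 VC-HIT; vc=[19,15,10,7]
#13 0x38→b7/s3 VC-HIT; vc=[19,15,10,11]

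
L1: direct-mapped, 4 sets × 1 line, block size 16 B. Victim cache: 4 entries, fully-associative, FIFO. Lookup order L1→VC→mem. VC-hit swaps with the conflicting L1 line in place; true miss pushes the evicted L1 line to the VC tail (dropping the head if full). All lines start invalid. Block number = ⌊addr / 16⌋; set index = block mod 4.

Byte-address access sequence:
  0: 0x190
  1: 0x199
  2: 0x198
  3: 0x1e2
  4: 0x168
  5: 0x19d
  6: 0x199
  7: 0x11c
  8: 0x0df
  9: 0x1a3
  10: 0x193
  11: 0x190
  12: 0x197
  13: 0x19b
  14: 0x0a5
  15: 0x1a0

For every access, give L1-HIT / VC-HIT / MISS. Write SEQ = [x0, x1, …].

SEQ = [MISS, L1-HIT, L1-HIT, MISS, MISS, L1-HIT, L1-HIT, MISS, MISS, MISS, VC-HIT, L1-HIT, L1-HIT, L1-HIT, MISS, VC-HIT]

  [0] addr=0x190 blk=25 s=1: MISS | VC []
  [1] addr=0x199 blk=25 s=1: L1-HIT | VC []
  [2] addr=0x198 blk=25 s=1: L1-HIT | VC []
  [3] addr=0x1e2 blk=30 s=2: MISS | VC []
  [4] addr=0x168 blk=22 s=2: MISS | VC [30]
  [5] addr=0x19d blk=25 s=1: L1-HIT | VC [30]
  [6] addr=0x199 blk=25 s=1: L1-HIT | VC [30]
  [7] addr=0x11c blk=17 s=1: MISS | VC [30, 25]
  [8] addr=0xdf blk=13 s=1: MISS | VC [30, 25, 17]
  [9] addr=0x1a3 blk=26 s=2: MISS | VC [30, 25, 17, 22]
  [10] addr=0x193 blk=25 s=1: VC-HIT | VC [30, 13, 17, 22]
  [11] addr=0x190 blk=25 s=1: L1-HIT | VC [30, 13, 17, 22]
  [12] addr=0x197 blk=25 s=1: L1-HIT | VC [30, 13, 17, 22]
  [13] addr=0x19b blk=25 s=1: L1-HIT | VC [30, 13, 17, 22]
  [14] addr=0xa5 blk=10 s=2: MISS | VC [13, 17, 22, 26]
  [15] addr=0x1a0 blk=26 s=2: VC-HIT | VC [13, 17, 22, 10]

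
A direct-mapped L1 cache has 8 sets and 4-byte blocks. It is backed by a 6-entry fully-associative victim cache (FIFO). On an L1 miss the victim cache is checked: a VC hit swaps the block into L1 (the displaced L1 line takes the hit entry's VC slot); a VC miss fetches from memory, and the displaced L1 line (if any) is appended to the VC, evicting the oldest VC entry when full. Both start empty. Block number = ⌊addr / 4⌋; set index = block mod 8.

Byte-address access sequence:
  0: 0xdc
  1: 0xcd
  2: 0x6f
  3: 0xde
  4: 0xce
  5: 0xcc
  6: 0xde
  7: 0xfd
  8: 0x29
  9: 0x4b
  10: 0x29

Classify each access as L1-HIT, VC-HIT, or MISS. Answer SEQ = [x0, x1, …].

SEQ = [MISS, MISS, MISS, L1-HIT, VC-HIT, L1-HIT, L1-HIT, MISS, MISS, MISS, VC-HIT]

0: 0xdc (blk 55, set 7) → MISS  vc=[]
1: 0xcd (blk 51, set 3) → MISS  vc=[]
2: 0x6f (blk 27, set 3) → MISS  vc=[51]
3: 0xde (blk 55, set 7) → L1-HIT  vc=[51]
4: 0xce (blk 51, set 3) → VC-HIT  vc=[27]
5: 0xcc (blk 51, set 3) → L1-HIT  vc=[27]
6: 0xde (blk 55, set 7) → L1-HIT  vc=[27]
7: 0xfd (blk 63, set 7) → MISS  vc=[27, 55]
8: 0x29 (blk 10, set 2) → MISS  vc=[27, 55]
9: 0x4b (blk 18, set 2) → MISS  vc=[27, 55, 10]
10: 0x29 (blk 10, set 2) → VC-HIT  vc=[27, 55, 18]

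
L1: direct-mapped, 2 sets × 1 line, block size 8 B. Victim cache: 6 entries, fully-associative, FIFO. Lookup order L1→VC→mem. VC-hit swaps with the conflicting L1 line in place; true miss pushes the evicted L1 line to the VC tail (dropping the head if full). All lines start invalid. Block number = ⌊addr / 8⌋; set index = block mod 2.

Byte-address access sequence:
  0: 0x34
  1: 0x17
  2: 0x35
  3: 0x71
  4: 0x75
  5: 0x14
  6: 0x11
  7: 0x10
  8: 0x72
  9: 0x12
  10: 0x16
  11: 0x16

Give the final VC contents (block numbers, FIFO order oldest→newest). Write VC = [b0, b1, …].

VC = [14, 6]

0: 0x34 (blk 6, set 0) → MISS  vc=[]
1: 0x17 (blk 2, set 0) → MISS  vc=[6]
2: 0x35 (blk 6, set 0) → VC-HIT  vc=[2]
3: 0x71 (blk 14, set 0) → MISS  vc=[2, 6]
4: 0x75 (blk 14, set 0) → L1-HIT  vc=[2, 6]
5: 0x14 (blk 2, set 0) → VC-HIT  vc=[14, 6]
6: 0x11 (blk 2, set 0) → L1-HIT  vc=[14, 6]
7: 0x10 (blk 2, set 0) → L1-HIT  vc=[14, 6]
8: 0x72 (blk 14, set 0) → VC-HIT  vc=[2, 6]
9: 0x12 (blk 2, set 0) → VC-HIT  vc=[14, 6]
10: 0x16 (blk 2, set 0) → L1-HIT  vc=[14, 6]
11: 0x16 (blk 2, set 0) → L1-HIT  vc=[14, 6]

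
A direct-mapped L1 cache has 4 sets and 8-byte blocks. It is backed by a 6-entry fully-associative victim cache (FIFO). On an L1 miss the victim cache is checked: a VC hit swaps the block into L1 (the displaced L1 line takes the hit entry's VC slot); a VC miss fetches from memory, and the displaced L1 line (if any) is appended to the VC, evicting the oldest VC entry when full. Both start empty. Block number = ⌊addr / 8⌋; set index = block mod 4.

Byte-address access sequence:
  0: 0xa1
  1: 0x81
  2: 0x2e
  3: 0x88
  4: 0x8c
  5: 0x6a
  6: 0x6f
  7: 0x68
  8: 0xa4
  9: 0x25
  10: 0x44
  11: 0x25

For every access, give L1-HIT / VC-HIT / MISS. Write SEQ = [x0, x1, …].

SEQ = [MISS, MISS, MISS, MISS, L1-HIT, MISS, L1-HIT, L1-HIT, VC-HIT, MISS, MISS, VC-HIT]

  [0] addr=0xa1 blk=20 s=0: MISS | VC []
  [1] addr=0x81 blk=16 s=0: MISS | VC [20]
  [2] addr=0x2e blk=5 s=1: MISS | VC [20]
  [3] addr=0x88 blk=17 s=1: MISS | VC [20, 5]
  [4] addr=0x8c blk=17 s=1: L1-HIT | VC [20, 5]
  [5] addr=0x6a blk=13 s=1: MISS | VC [20, 5, 17]
  [6] addr=0x6f blk=13 s=1: L1-HIT | VC [20, 5, 17]
  [7] addr=0x68 blk=13 s=1: L1-HIT | VC [20, 5, 17]
  [8] addr=0xa4 blk=20 s=0: VC-HIT | VC [16, 5, 17]
  [9] addr=0x25 blk=4 s=0: MISS | VC [16, 5, 17, 20]
  [10] addr=0x44 blk=8 s=0: MISS | VC [16, 5, 17, 20, 4]
  [11] addr=0x25 blk=4 s=0: VC-HIT | VC [16, 5, 17, 20, 8]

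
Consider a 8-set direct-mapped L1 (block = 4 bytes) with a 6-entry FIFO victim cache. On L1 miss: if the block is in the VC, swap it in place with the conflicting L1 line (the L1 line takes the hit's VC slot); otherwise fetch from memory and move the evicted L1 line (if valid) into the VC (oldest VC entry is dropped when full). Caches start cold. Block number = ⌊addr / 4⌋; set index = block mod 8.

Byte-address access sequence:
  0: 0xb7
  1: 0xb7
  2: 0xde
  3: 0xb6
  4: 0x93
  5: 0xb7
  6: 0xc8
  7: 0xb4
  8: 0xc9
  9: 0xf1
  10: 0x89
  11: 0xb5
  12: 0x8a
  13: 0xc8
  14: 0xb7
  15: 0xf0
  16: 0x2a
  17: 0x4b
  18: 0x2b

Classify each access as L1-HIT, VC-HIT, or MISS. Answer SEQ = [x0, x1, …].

0: 0xb7 (blk 45, set 5) → MISS  vc=[]
1: 0xb7 (blk 45, set 5) → L1-HIT  vc=[]
2: 0xde (blk 55, set 7) → MISS  vc=[]
3: 0xb6 (blk 45, set 5) → L1-HIT  vc=[]
4: 0x93 (blk 36, set 4) → MISS  vc=[]
5: 0xb7 (blk 45, set 5) → L1-HIT  vc=[]
6: 0xc8 (blk 50, set 2) → MISS  vc=[]
7: 0xb4 (blk 45, set 5) → L1-HIT  vc=[]
8: 0xc9 (blk 50, set 2) → L1-HIT  vc=[]
9: 0xf1 (blk 60, set 4) → MISS  vc=[36]
10: 0x89 (blk 34, set 2) → MISS  vc=[36, 50]
11: 0xb5 (blk 45, set 5) → L1-HIT  vc=[36, 50]
12: 0x8a (blk 34, set 2) → L1-HIT  vc=[36, 50]
13: 0xc8 (blk 50, set 2) → VC-HIT  vc=[36, 34]
14: 0xb7 (blk 45, set 5) → L1-HIT  vc=[36, 34]
15: 0xf0 (blk 60, set 4) → L1-HIT  vc=[36, 34]
16: 0x2a (blk 10, set 2) → MISS  vc=[36, 34, 50]
17: 0x4b (blk 18, set 2) → MISS  vc=[36, 34, 50, 10]
18: 0x2b (blk 10, set 2) → VC-HIT  vc=[36, 34, 50, 18]

SEQ = [MISS, L1-HIT, MISS, L1-HIT, MISS, L1-HIT, MISS, L1-HIT, L1-HIT, MISS, MISS, L1-HIT, L1-HIT, VC-HIT, L1-HIT, L1-HIT, MISS, MISS, VC-HIT]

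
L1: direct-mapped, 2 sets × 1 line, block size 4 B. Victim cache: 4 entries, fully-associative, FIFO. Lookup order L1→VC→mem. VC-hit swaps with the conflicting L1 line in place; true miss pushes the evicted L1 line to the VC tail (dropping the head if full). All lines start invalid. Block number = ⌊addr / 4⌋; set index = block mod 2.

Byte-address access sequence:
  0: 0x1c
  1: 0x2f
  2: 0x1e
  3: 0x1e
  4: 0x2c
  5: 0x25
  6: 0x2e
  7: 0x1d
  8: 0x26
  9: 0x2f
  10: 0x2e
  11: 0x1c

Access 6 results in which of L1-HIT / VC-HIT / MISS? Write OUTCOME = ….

0: 0x1c (blk 7, set 1) → MISS  vc=[]
1: 0x2f (blk 11, set 1) → MISS  vc=[7]
2: 0x1e (blk 7, set 1) → VC-HIT  vc=[11]
3: 0x1e (blk 7, set 1) → L1-HIT  vc=[11]
4: 0x2c (blk 11, set 1) → VC-HIT  vc=[7]
5: 0x25 (blk 9, set 1) → MISS  vc=[7, 11]
6: 0x2e (blk 11, set 1) → VC-HIT  vc=[7, 9]
7: 0x1d (blk 7, set 1) → VC-HIT  vc=[11, 9]
8: 0x26 (blk 9, set 1) → VC-HIT  vc=[11, 7]
9: 0x2f (blk 11, set 1) → VC-HIT  vc=[9, 7]
10: 0x2e (blk 11, set 1) → L1-HIT  vc=[9, 7]
11: 0x1c (blk 7, set 1) → VC-HIT  vc=[9, 11]

OUTCOME = VC-HIT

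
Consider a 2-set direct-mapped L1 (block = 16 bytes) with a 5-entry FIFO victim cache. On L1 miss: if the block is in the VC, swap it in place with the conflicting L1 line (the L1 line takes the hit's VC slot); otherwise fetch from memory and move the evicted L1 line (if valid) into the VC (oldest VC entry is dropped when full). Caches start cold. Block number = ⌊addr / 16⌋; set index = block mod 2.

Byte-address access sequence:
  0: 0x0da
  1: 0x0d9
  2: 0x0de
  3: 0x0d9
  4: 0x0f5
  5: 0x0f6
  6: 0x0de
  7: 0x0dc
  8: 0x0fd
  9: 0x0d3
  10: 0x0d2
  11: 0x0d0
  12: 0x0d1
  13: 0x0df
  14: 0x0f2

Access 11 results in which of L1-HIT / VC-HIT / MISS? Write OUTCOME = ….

  [0] addr=0xda blk=13 s=1: MISS | VC []
  [1] addr=0xd9 blk=13 s=1: L1-HIT | VC []
  [2] addr=0xde blk=13 s=1: L1-HIT | VC []
  [3] addr=0xd9 blk=13 s=1: L1-HIT | VC []
  [4] addr=0xf5 blk=15 s=1: MISS | VC [13]
  [5] addr=0xf6 blk=15 s=1: L1-HIT | VC [13]
  [6] addr=0xde blk=13 s=1: VC-HIT | VC [15]
  [7] addr=0xdc blk=13 s=1: L1-HIT | VC [15]
  [8] addr=0xfd blk=15 s=1: VC-HIT | VC [13]
  [9] addr=0xd3 blk=13 s=1: VC-HIT | VC [15]
  [10] addr=0xd2 blk=13 s=1: L1-HIT | VC [15]
  [11] addr=0xd0 blk=13 s=1: L1-HIT | VC [15]
  [12] addr=0xd1 blk=13 s=1: L1-HIT | VC [15]
  [13] addr=0xdf blk=13 s=1: L1-HIT | VC [15]
  [14] addr=0xf2 blk=15 s=1: VC-HIT | VC [13]

OUTCOME = L1-HIT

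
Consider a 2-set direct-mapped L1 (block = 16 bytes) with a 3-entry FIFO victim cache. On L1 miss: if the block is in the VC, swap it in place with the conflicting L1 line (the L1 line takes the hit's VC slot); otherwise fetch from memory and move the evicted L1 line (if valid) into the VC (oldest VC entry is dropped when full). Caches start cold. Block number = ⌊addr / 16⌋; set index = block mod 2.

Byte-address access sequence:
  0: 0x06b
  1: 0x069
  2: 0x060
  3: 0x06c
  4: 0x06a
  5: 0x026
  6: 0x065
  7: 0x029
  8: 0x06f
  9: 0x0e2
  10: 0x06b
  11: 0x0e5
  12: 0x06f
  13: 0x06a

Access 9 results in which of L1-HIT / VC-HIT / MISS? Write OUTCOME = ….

OUTCOME = MISS

0: 0x6b (blk 6, set 0) → MISS  vc=[]
1: 0x69 (blk 6, set 0) → L1-HIT  vc=[]
2: 0x60 (blk 6, set 0) → L1-HIT  vc=[]
3: 0x6c (blk 6, set 0) → L1-HIT  vc=[]
4: 0x6a (blk 6, set 0) → L1-HIT  vc=[]
5: 0x26 (blk 2, set 0) → MISS  vc=[6]
6: 0x65 (blk 6, set 0) → VC-HIT  vc=[2]
7: 0x29 (blk 2, set 0) → VC-HIT  vc=[6]
8: 0x6f (blk 6, set 0) → VC-HIT  vc=[2]
9: 0xe2 (blk 14, set 0) → MISS  vc=[2, 6]
10: 0x6b (blk 6, set 0) → VC-HIT  vc=[2, 14]
11: 0xe5 (blk 14, set 0) → VC-HIT  vc=[2, 6]
12: 0x6f (blk 6, set 0) → VC-HIT  vc=[2, 14]
13: 0x6a (blk 6, set 0) → L1-HIT  vc=[2, 14]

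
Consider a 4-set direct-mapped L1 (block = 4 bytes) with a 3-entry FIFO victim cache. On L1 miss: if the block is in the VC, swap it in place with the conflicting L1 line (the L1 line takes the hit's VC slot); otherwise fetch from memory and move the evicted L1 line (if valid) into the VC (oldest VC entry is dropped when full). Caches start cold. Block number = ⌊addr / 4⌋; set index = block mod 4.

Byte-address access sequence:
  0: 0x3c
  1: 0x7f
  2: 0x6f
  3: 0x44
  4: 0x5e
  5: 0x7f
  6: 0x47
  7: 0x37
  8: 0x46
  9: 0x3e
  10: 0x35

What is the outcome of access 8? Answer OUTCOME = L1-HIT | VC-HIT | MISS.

OUTCOME = VC-HIT

  [0] addr=0x3c blk=15 s=3: MISS | VC []
  [1] addr=0x7f blk=31 s=3: MISS | VC [15]
  [2] addr=0x6f blk=27 s=3: MISS | VC [15, 31]
  [3] addr=0x44 blk=17 s=1: MISS | VC [15, 31]
  [4] addr=0x5e blk=23 s=3: MISS | VC [15, 31, 27]
  [5] addr=0x7f blk=31 s=3: VC-HIT | VC [15, 23, 27]
  [6] addr=0x47 blk=17 s=1: L1-HIT | VC [15, 23, 27]
  [7] addr=0x37 blk=13 s=1: MISS | VC [23, 27, 17]
  [8] addr=0x46 blk=17 s=1: VC-HIT | VC [23, 27, 13]
  [9] addr=0x3e blk=15 s=3: MISS | VC [27, 13, 31]
  [10] addr=0x35 blk=13 s=1: VC-HIT | VC [27, 17, 31]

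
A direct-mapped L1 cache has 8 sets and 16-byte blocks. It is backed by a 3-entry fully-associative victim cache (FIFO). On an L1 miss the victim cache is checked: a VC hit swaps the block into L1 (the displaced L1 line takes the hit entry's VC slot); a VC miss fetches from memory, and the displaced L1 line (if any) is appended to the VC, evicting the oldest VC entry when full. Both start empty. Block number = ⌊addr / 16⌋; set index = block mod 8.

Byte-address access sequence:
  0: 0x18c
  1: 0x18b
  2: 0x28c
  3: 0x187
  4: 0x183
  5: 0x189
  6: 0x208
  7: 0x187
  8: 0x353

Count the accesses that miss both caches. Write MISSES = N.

MISSES = 4

0: 0x18c (blk 24, set 0) → MISS  vc=[]
1: 0x18b (blk 24, set 0) → L1-HIT  vc=[]
2: 0x28c (blk 40, set 0) → MISS  vc=[24]
3: 0x187 (blk 24, set 0) → VC-HIT  vc=[40]
4: 0x183 (blk 24, set 0) → L1-HIT  vc=[40]
5: 0x189 (blk 24, set 0) → L1-HIT  vc=[40]
6: 0x208 (blk 32, set 0) → MISS  vc=[40, 24]
7: 0x187 (blk 24, set 0) → VC-HIT  vc=[40, 32]
8: 0x353 (blk 53, set 5) → MISS  vc=[40, 32]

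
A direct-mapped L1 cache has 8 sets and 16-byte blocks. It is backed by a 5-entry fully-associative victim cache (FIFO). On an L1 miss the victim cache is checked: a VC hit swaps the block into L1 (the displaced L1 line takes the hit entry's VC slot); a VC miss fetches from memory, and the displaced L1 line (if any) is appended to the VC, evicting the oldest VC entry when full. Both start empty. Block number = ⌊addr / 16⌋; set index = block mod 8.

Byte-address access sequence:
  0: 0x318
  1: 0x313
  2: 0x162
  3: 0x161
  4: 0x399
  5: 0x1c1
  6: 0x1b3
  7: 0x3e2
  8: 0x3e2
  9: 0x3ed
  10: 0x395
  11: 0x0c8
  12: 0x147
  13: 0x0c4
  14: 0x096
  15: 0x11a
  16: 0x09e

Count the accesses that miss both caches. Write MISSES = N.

MISSES = 10

0: 0x318 (blk 49, set 1) → MISS  vc=[]
1: 0x313 (blk 49, set 1) → L1-HIT  vc=[]
2: 0x162 (blk 22, set 6) → MISS  vc=[]
3: 0x161 (blk 22, set 6) → L1-HIT  vc=[]
4: 0x399 (blk 57, set 1) → MISS  vc=[49]
5: 0x1c1 (blk 28, set 4) → MISS  vc=[49]
6: 0x1b3 (blk 27, set 3) → MISS  vc=[49]
7: 0x3e2 (blk 62, set 6) → MISS  vc=[49, 22]
8: 0x3e2 (blk 62, set 6) → L1-HIT  vc=[49, 22]
9: 0x3ed (blk 62, set 6) → L1-HIT  vc=[49, 22]
10: 0x395 (blk 57, set 1) → L1-HIT  vc=[49, 22]
11: 0xc8 (blk 12, set 4) → MISS  vc=[49, 22, 28]
12: 0x147 (blk 20, set 4) → MISS  vc=[49, 22, 28, 12]
13: 0xc4 (blk 12, set 4) → VC-HIT  vc=[49, 22, 28, 20]
14: 0x96 (blk 9, set 1) → MISS  vc=[49, 22, 28, 20, 57]
15: 0x11a (blk 17, set 1) → MISS  vc=[22, 28, 20, 57, 9]
16: 0x9e (blk 9, set 1) → VC-HIT  vc=[22, 28, 20, 57, 17]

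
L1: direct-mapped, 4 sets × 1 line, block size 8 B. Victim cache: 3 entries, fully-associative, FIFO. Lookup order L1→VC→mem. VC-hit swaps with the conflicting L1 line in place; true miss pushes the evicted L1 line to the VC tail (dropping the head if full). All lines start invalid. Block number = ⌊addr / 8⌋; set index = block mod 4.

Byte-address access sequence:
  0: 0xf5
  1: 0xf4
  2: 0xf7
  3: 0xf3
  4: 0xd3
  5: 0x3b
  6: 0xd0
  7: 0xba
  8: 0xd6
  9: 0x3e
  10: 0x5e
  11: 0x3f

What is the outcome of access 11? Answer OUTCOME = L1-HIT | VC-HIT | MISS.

0: 0xf5 (blk 30, set 2) → MISS  vc=[]
1: 0xf4 (blk 30, set 2) → L1-HIT  vc=[]
2: 0xf7 (blk 30, set 2) → L1-HIT  vc=[]
3: 0xf3 (blk 30, set 2) → L1-HIT  vc=[]
4: 0xd3 (blk 26, set 2) → MISS  vc=[30]
5: 0x3b (blk 7, set 3) → MISS  vc=[30]
6: 0xd0 (blk 26, set 2) → L1-HIT  vc=[30]
7: 0xba (blk 23, set 3) → MISS  vc=[30, 7]
8: 0xd6 (blk 26, set 2) → L1-HIT  vc=[30, 7]
9: 0x3e (blk 7, set 3) → VC-HIT  vc=[30, 23]
10: 0x5e (blk 11, set 3) → MISS  vc=[30, 23, 7]
11: 0x3f (blk 7, set 3) → VC-HIT  vc=[30, 23, 11]

OUTCOME = VC-HIT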